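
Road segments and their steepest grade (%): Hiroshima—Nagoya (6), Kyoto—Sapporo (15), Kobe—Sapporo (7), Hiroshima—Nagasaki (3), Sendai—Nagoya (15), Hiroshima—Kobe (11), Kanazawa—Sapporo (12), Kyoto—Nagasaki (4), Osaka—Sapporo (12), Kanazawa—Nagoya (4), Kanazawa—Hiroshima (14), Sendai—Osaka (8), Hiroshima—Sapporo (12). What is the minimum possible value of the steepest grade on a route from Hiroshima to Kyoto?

Some routes from Hiroshima to Kyoto:
Hiroshima-Nagoya-Kanazawa-Sapporo-Kyoto: max(6, 4, 12, 15) = 15
Hiroshima-Kanazawa-Sapporo-Kyoto: max(14, 12, 15) = 15
Hiroshima-Nagasaki-Kyoto: max(3, 4) = 4
Hiroshima-Kobe-Sapporo-Kyoto: max(11, 7, 15) = 15
Hiroshima-Kanazawa-Nagoya-Sendai-Osaka-Sapporo-Kyoto: max(14, 4, 15, 8, 12, 15) = 15
Hiroshima-Nagoya-Sendai-Osaka-Sapporo-Kyoto: max(6, 15, 8, 12, 15) = 15
Best route has worst link 4%.

4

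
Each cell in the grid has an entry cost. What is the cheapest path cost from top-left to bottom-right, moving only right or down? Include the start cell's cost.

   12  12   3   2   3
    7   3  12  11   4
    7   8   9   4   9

45

Best path: [0,0]→[0,1]→[0,2]→[0,3]→[0,4]→[1,4]→[2,4]
Cost: 12 + 12 + 3 + 2 + 3 + 4 + 9 = 45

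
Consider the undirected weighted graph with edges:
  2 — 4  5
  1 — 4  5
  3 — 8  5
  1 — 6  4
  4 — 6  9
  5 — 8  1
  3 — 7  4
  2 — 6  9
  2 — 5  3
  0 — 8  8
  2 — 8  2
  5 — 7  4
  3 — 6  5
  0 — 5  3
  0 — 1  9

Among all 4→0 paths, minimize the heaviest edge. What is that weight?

5

A few of the 4→0 routes:
4 - 2 - 5 - 0: max(5, 3, 3) = 5
4 - 1 - 6 - 3 - 7 - 5 - 0: max(5, 4, 5, 4, 4, 3) = 5
4 - 1 - 6 - 3 - 8 - 2 - 5 - 0: max(5, 4, 5, 5, 2, 3, 3) = 5
4 - 1 - 6 - 3 - 8 - 5 - 0: max(5, 4, 5, 5, 1, 3) = 5
4 - 2 - 8 - 5 - 0: max(5, 2, 1, 3) = 5
Best route has worst link 5.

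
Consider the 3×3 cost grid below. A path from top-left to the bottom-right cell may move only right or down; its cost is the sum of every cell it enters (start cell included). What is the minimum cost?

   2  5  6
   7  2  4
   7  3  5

17

One optimal route is r0c0 r0c1 r1c1 r2c1 r2c2.
Its cost is 2 + 5 + 2 + 3 + 5 = 17.
(Top row then right column would cost 22.)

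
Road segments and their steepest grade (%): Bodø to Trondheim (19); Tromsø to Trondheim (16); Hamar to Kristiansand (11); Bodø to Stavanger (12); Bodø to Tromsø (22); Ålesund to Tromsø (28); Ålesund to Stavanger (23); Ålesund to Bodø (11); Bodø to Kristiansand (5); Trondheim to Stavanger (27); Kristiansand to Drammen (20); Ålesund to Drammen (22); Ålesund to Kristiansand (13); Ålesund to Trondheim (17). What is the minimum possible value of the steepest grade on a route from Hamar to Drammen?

Comparing a few candidate routes:
Hamar-Kristiansand-Bodø-Tromsø-Trondheim-Ålesund-Drammen: max(11, 5, 22, 16, 17, 22) = 22
Hamar-Kristiansand-Bodø-Ålesund-Drammen: max(11, 5, 11, 22) = 22
Hamar-Kristiansand-Bodø-Trondheim-Ålesund-Drammen: max(11, 5, 19, 17, 22) = 22
Hamar-Kristiansand-Drammen: max(11, 20) = 20
Hamar-Kristiansand-Bodø-Stavanger-Ålesund-Drammen: max(11, 5, 12, 23, 22) = 23
Hamar-Kristiansand-Ålesund-Drammen: max(11, 13, 22) = 22
The minimum achievable maximum is 20%.

20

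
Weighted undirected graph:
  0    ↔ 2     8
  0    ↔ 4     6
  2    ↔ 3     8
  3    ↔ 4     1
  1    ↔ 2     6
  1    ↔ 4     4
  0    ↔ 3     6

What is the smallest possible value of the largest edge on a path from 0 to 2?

6

Routes from 0 to 2:
0 - 4 - 1 - 2: max(6, 4, 6) = 6
0 - 2: max(8) = 8
0 - 3 - 4 - 1 - 2: max(6, 1, 4, 6) = 6
0 - 3 - 2: max(6, 8) = 8
0 - 4 - 3 - 2: max(6, 1, 8) = 8
Best route has worst link 6.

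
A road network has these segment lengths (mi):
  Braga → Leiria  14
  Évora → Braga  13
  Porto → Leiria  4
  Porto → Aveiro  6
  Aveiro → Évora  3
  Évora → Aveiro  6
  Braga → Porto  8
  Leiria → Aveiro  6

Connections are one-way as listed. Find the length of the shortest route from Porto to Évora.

9

Paths from Porto to Évora:
Porto-Aveiro-Évora: 6 + 3 = 9
Porto-Leiria-Aveiro-Évora: 4 + 6 + 3 = 13
The minimum is 9 mi.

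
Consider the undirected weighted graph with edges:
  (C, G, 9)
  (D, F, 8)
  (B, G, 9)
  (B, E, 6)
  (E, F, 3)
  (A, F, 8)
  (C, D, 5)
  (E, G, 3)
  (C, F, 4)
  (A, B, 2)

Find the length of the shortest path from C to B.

13

Some routes from C to B:
C - G - B: 9 + 9 = 18
C - F - E - B: 4 + 3 + 6 = 13
C - F - A - B: 4 + 8 + 2 = 14
The minimum is 13.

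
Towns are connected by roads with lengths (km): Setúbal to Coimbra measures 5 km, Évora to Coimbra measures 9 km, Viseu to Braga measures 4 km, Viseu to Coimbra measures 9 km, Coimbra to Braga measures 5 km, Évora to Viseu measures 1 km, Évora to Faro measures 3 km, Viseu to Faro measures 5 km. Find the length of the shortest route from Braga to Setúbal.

10

Some routes from Braga to Setúbal:
Braga -> Coimbra -> Setúbal: 5 + 5 = 10
Braga -> Viseu -> Coimbra -> Setúbal: 4 + 9 + 5 = 18
Braga -> Viseu -> Évora -> Coimbra -> Setúbal: 4 + 1 + 9 + 5 = 19
Shortest: 10 km.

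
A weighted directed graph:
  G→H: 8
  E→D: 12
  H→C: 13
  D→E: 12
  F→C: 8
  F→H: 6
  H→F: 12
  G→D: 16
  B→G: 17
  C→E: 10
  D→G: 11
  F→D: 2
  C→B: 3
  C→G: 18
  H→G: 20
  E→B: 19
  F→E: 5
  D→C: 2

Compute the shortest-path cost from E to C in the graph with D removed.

57

Paths from E to C avoiding D:
E-B-G-H-F-C: 19 + 17 + 8 + 12 + 8 = 64
E-B-G-H-C: 19 + 17 + 8 + 13 = 57
The minimum is 57.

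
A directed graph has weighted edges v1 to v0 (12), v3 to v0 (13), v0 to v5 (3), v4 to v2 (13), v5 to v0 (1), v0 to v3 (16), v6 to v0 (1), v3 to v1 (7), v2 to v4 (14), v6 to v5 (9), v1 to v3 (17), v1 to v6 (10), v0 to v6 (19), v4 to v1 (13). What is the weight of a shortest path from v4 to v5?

27

Checking several routes:
v4 → v1 → v3 → v0 → v5: 13 + 17 + 13 + 3 = 46
v4 → v1 → v6 → v5: 13 + 10 + 9 = 32
v4 → v1 → v0 → v6 → v5: 13 + 12 + 19 + 9 = 53
v4 → v1 → v6 → v0 → v5: 13 + 10 + 1 + 3 = 27
v4 → v1 → v0 → v5: 13 + 12 + 3 = 28
The minimum is 27.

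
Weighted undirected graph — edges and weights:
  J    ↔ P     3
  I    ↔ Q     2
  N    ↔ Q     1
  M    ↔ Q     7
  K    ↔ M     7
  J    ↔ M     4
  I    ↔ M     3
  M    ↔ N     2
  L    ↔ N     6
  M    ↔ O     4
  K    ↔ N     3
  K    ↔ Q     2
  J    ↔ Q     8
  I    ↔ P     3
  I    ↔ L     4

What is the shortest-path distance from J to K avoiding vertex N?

A few of the J→K routes:
J→M→I→Q→K: 4 + 3 + 2 + 2 = 11
J→M→Q→K: 4 + 7 + 2 = 13
J→P→I→Q→K: 3 + 3 + 2 + 2 = 10
J→Q→K: 8 + 2 = 10
J→M→K: 4 + 7 = 11
Shortest: 10.

10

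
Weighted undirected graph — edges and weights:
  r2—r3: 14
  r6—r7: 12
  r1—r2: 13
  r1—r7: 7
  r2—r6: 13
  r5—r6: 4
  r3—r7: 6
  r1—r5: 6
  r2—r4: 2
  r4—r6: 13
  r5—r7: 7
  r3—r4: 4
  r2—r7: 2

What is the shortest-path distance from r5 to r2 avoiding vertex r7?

17

Paths from r5 to r2 avoiding r7:
r5 - r6 - r4 - r2: 4 + 13 + 2 = 19
r5 - r6 - r4 - r3 - r2: 4 + 13 + 4 + 14 = 35
r5 - r6 - r2: 4 + 13 = 17
r5 - r1 - r2: 6 + 13 = 19
Best route has total 17.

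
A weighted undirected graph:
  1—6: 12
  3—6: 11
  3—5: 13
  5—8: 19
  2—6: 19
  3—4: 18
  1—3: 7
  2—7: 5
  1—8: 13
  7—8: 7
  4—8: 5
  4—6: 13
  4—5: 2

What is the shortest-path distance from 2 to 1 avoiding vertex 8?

Routes from 2 to 1 avoiding 8:
2 - 6 - 1: 19 + 12 = 31
2 - 6 - 3 - 1: 19 + 11 + 7 = 37
2 - 6 - 4 - 3 - 1: 19 + 13 + 18 + 7 = 57
2 - 6 - 4 - 5 - 3 - 1: 19 + 13 + 2 + 13 + 7 = 54
Shortest: 31.

31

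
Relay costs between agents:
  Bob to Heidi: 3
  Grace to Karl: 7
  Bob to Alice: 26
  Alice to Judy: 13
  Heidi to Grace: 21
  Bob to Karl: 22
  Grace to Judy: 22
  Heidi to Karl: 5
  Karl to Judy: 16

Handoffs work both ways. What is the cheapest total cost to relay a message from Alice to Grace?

A few of the Alice→Grace routes:
Alice → Judy → Grace: 13 + 22 = 35
Alice → Bob → Heidi → Grace: 26 + 3 + 21 = 50
Alice → Bob → Heidi → Karl → Grace: 26 + 3 + 5 + 7 = 41
Alice → Judy → Karl → Grace: 13 + 16 + 7 = 36
Alice → Bob → Karl → Grace: 26 + 22 + 7 = 55
Shortest: 35.

35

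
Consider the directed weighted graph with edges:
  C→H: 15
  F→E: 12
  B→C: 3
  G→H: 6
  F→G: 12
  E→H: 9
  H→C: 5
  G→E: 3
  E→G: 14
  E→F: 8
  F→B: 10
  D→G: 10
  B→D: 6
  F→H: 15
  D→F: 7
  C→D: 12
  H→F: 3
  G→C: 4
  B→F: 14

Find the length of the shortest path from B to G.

Comparing a few candidate routes:
B -> D -> F -> G: 6 + 7 + 12 = 25
B -> C -> D -> G: 3 + 12 + 10 = 25
B -> D -> G: 6 + 10 = 16
Shortest: 16.

16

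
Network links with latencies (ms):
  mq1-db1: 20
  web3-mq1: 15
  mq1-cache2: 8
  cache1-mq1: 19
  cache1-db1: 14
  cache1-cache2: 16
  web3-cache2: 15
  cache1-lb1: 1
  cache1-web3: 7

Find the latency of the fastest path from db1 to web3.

Checking several routes:
db1 -> mq1 -> web3: 20 + 15 = 35
db1 -> cache1 -> mq1 -> web3: 14 + 19 + 15 = 48
db1 -> mq1 -> cache2 -> web3: 20 + 8 + 15 = 43
db1 -> cache1 -> cache2 -> web3: 14 + 16 + 15 = 45
db1 -> cache1 -> web3: 14 + 7 = 21
db1 -> mq1 -> cache1 -> web3: 20 + 19 + 7 = 46
Best route has total 21 ms.

21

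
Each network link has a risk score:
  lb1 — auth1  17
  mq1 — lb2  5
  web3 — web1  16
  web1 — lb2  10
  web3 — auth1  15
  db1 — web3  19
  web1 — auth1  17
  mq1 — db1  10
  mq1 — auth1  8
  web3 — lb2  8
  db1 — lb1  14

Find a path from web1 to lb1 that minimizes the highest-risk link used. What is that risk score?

14

Comparing a few candidate routes:
web1 -> lb2 -> web3 -> auth1 -> mq1 -> db1 -> lb1: max(10, 8, 15, 8, 10, 14) = 15
web1 -> lb2 -> web3 -> auth1 -> lb1: max(10, 8, 15, 17) = 17
web1 -> web3 -> lb2 -> mq1 -> db1 -> lb1: max(16, 8, 5, 10, 14) = 16
web1 -> web3 -> auth1 -> mq1 -> db1 -> lb1: max(16, 15, 8, 10, 14) = 16
web1 -> lb2 -> mq1 -> db1 -> lb1: max(10, 5, 10, 14) = 14
Best route has worst link 14.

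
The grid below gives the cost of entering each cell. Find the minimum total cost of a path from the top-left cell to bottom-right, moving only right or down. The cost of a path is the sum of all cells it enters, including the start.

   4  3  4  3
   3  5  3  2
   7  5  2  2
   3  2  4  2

One optimal route is [0,0]→[0,1]→[0,2]→[0,3]→[1,3]→[2,3]→[3,3].
Its cost is 4 + 3 + 4 + 3 + 2 + 2 + 2 = 20.

20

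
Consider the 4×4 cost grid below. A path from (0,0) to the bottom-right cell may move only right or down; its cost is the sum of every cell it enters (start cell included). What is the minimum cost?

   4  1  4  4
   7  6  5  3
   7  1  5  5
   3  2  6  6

26

Cheapest: (0,0)→(0,1)→(1,1)→(2,1)→(3,1)→(3,2)→(3,3)
  4 + 1 + 6 + 1 + 2 + 6 + 6 = 26
For comparison, the top-then-right route costs 27.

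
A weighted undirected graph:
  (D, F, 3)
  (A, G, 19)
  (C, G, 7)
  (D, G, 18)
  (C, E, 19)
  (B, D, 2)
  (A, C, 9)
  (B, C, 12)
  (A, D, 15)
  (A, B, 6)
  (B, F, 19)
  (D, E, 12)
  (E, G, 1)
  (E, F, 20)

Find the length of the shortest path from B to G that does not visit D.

19

A few of the B→G routes:
B - C - A - G: 12 + 9 + 19 = 40
B - A - C - G: 6 + 9 + 7 = 22
B - C - E - G: 12 + 19 + 1 = 32
B - C - G: 12 + 7 = 19
B - A - C - E - G: 6 + 9 + 19 + 1 = 35
B - A - G: 6 + 19 = 25
Shortest: 19.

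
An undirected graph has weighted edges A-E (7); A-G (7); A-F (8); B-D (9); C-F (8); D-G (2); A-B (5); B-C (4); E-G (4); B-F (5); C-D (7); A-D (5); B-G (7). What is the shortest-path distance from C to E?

Some routes from C to E:
C -> D -> A -> E: 7 + 5 + 7 = 19
C -> B -> A -> E: 4 + 5 + 7 = 16
C -> B -> G -> E: 4 + 7 + 4 = 15
C -> B -> D -> G -> E: 4 + 9 + 2 + 4 = 19
C -> D -> G -> E: 7 + 2 + 4 = 13
Best route has total 13.

13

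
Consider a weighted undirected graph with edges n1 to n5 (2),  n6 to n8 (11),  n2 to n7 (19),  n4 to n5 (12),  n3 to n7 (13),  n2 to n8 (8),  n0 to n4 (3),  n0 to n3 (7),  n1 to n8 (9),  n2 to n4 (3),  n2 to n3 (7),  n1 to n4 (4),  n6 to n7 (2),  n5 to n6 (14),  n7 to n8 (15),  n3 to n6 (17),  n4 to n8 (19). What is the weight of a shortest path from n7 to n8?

A few of the n7→n8 routes:
n7 - n8: 15
n7 - n6 - n5 - n1 - n8: 2 + 14 + 2 + 9 = 27
n7 - n6 - n8: 2 + 11 = 13
The minimum is 13.

13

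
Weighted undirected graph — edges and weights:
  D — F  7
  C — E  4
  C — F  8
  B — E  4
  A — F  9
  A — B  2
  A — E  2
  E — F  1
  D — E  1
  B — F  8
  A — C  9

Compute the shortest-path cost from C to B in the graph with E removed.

Comparing a few candidate routes:
C→F→B: 8 + 8 = 16
C→A→B: 9 + 2 = 11
C→F→A→B: 8 + 9 + 2 = 19
Shortest: 11.

11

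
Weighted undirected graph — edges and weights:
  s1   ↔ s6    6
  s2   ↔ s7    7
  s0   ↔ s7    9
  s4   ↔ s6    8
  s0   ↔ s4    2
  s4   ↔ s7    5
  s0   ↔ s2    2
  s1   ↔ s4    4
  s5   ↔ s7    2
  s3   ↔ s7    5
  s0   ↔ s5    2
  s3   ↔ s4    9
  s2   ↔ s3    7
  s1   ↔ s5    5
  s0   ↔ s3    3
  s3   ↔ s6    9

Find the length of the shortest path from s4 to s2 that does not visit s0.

12

Some routes from s4 to s2 avoiding s0:
s4 -> s7 -> s2: 5 + 7 = 12
s4 -> s3 -> s2: 9 + 7 = 16
s4 -> s1 -> s5 -> s7 -> s2: 4 + 5 + 2 + 7 = 18
s4 -> s7 -> s3 -> s2: 5 + 5 + 7 = 17
Best route has total 12.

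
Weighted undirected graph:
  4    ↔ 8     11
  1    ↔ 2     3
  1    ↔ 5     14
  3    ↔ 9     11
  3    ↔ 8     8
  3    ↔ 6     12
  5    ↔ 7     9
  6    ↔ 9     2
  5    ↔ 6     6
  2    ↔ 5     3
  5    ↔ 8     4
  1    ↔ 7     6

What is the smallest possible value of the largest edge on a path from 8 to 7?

Comparing a few candidate routes:
8-5-7: max(4, 9) = 9
8-3-6-5-7: max(8, 12, 6, 9) = 12
8-5-2-1-7: max(4, 3, 3, 6) = 6
8-3-9-6-5-7: max(8, 11, 2, 6, 9) = 11
8-3-9-6-5-2-1-7: max(8, 11, 2, 6, 3, 3, 6) = 11
Best route has worst link 6.

6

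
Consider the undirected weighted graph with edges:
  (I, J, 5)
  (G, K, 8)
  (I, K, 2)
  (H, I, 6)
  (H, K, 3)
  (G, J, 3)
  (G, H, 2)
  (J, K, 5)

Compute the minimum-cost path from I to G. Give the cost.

A few of the I→G routes:
I - K - G: 2 + 8 = 10
I - H - G: 6 + 2 = 8
I - K - H - G: 2 + 3 + 2 = 7
I - J - G: 5 + 3 = 8
I - K - J - G: 2 + 5 + 3 = 10
The minimum is 7.

7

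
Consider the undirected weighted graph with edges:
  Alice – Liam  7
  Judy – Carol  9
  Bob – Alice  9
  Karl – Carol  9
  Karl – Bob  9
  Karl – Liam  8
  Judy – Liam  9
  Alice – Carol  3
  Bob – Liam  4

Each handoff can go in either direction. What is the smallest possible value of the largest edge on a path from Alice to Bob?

7

A few of the Alice→Bob routes:
Alice→Liam→Karl→Bob: max(7, 8, 9) = 9
Alice→Liam→Bob: max(7, 4) = 7
Alice→Bob: max(9) = 9
Smallest bottleneck: 7.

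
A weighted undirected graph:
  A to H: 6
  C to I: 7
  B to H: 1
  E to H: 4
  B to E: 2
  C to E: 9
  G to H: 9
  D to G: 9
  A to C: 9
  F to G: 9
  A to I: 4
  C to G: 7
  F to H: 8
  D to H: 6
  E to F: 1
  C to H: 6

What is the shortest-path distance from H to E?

3

Some routes from H to E:
H → B → E: 1 + 2 = 3
H → E: 4
H → F → E: 8 + 1 = 9
Shortest: 3.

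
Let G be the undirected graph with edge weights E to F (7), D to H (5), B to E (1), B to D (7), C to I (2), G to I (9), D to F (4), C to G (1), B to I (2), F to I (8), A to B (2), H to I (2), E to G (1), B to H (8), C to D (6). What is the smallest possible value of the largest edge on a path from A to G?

2

Comparing a few candidate routes:
A→B→D→C→G: max(2, 7, 6, 1) = 7
A→B→I→H→D→C→G: max(2, 2, 2, 5, 6, 1) = 6
A→B→D→F→E→G: max(2, 7, 4, 7, 1) = 7
A→B→E→G: max(2, 1, 1) = 2
A→B→D→H→I→C→G: max(2, 7, 5, 2, 2, 1) = 7
A→B→I→C→G: max(2, 2, 2, 1) = 2
Best route has worst link 2.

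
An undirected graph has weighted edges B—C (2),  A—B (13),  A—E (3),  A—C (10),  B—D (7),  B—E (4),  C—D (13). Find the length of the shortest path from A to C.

A few of the A→C routes:
A - B - C: 13 + 2 = 15
A - C: 10
A - E - B - D - C: 3 + 4 + 7 + 13 = 27
A - E - B - C: 3 + 4 + 2 = 9
The minimum is 9.

9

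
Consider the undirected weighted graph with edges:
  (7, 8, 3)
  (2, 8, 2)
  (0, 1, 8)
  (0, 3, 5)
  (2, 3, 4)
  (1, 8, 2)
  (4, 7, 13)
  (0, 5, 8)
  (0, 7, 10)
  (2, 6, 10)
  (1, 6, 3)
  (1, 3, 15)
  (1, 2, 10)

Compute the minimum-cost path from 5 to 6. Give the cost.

19

Checking several routes:
5 → 0 → 3 → 2 → 6: 8 + 5 + 4 + 10 = 27
5 → 0 → 3 → 2 → 1 → 6: 8 + 5 + 4 + 10 + 3 = 30
5 → 0 → 1 → 8 → 2 → 6: 8 + 8 + 2 + 2 + 10 = 30
5 → 0 → 7 → 8 → 1 → 6: 8 + 10 + 3 + 2 + 3 = 26
5 → 0 → 3 → 2 → 8 → 1 → 6: 8 + 5 + 4 + 2 + 2 + 3 = 24
5 → 0 → 1 → 6: 8 + 8 + 3 = 19
Best route has total 19.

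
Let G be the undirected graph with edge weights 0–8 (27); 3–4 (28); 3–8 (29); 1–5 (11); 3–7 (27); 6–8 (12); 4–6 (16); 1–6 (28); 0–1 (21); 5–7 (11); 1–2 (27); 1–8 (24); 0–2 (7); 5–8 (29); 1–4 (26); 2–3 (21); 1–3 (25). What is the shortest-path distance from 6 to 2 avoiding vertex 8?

Comparing a few candidate routes:
6 → 1 → 0 → 2: 28 + 21 + 7 = 56
6 → 4 → 1 → 2: 16 + 26 + 27 = 69
6 → 1 → 2: 28 + 27 = 55
6 → 4 → 3 → 2: 16 + 28 + 21 = 65
Shortest: 55.

55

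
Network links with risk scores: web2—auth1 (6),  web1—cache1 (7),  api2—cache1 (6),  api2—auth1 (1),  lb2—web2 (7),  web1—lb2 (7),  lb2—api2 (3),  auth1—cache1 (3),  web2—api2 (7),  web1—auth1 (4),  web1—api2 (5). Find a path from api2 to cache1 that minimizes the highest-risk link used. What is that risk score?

3

Some routes from api2 to cache1:
api2 - lb2 - web2 - auth1 - cache1: max(3, 7, 6, 3) = 7
api2 - auth1 - cache1: max(1, 3) = 3
api2 - lb2 - web1 - cache1: max(3, 7, 7) = 7
api2 - web1 - auth1 - cache1: max(5, 4, 3) = 5
api2 - cache1: max(6) = 6
api2 - lb2 - web2 - auth1 - web1 - cache1: max(3, 7, 6, 4, 7) = 7
Best route has worst link 3.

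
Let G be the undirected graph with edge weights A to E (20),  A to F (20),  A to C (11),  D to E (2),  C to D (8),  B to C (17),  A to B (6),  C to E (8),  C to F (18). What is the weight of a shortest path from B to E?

Comparing a few candidate routes:
B -> A -> C -> E: 6 + 11 + 8 = 25
B -> C -> E: 17 + 8 = 25
B -> A -> E: 6 + 20 = 26
B -> A -> C -> D -> E: 6 + 11 + 8 + 2 = 27
The minimum is 25.

25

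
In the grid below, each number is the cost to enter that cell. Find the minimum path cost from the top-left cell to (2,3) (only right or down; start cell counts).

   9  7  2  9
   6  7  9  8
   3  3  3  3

27

Take (0,0) -> (1,0) -> (2,0) -> (2,1) -> (2,2) -> (2,3) for a total of 9 + 6 + 3 + 3 + 3 + 3 = 27.
For comparison, the top-then-right route costs 38.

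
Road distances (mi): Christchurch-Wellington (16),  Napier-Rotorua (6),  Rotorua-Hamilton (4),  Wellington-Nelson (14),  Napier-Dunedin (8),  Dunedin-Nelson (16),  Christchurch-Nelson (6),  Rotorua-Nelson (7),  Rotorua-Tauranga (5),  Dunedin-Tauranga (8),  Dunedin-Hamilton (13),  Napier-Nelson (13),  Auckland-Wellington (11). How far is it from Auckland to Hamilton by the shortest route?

Comparing a few candidate routes:
Auckland-Wellington-Christchurch-Nelson-Rotorua-Hamilton: 11 + 16 + 6 + 7 + 4 = 44
Auckland-Wellington-Nelson-Dunedin-Hamilton: 11 + 14 + 16 + 13 = 54
Auckland-Wellington-Nelson-Dunedin-Tauranga-Rotorua-Hamilton: 11 + 14 + 16 + 8 + 5 + 4 = 58
Auckland-Wellington-Christchurch-Nelson-Napier-Rotorua-Hamilton: 11 + 16 + 6 + 13 + 6 + 4 = 56
Auckland-Wellington-Nelson-Napier-Rotorua-Hamilton: 11 + 14 + 13 + 6 + 4 = 48
Auckland-Wellington-Nelson-Rotorua-Hamilton: 11 + 14 + 7 + 4 = 36
The minimum is 36 mi.

36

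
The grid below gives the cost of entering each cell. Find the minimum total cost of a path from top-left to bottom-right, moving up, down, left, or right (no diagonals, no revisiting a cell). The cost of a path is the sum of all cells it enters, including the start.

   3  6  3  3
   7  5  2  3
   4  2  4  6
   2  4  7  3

Best path: r0c0 r0c1 r0c2 r1c2 r1c3 r2c3 r3c3
Cost: 3 + 6 + 3 + 2 + 3 + 6 + 3 = 26

26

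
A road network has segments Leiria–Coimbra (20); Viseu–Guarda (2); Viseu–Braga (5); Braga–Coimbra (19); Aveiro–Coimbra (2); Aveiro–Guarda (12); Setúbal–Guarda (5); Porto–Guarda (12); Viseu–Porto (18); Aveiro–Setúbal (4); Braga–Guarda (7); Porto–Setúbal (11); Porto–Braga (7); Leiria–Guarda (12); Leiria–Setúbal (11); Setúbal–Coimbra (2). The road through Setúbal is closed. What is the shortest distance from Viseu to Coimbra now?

Checking several routes:
Viseu - Guarda - Leiria - Coimbra: 2 + 12 + 20 = 34
Viseu - Guarda - Braga - Coimbra: 2 + 7 + 19 = 28
Viseu - Braga - Guarda - Aveiro - Coimbra: 5 + 7 + 12 + 2 = 26
Viseu - Guarda - Aveiro - Coimbra: 2 + 12 + 2 = 16
Viseu - Braga - Coimbra: 5 + 19 = 24
Best route has total 16 km.

16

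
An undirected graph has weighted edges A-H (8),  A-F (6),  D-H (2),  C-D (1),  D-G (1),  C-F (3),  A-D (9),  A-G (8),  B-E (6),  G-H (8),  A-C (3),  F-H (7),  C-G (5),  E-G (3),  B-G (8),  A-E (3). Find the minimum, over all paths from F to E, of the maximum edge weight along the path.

A few of the F→E routes:
F -> A -> C -> D -> G -> E: max(6, 3, 1, 1, 3) = 6
F -> A -> E: max(6, 3) = 6
F -> C -> G -> E: max(3, 5, 3) = 5
F -> A -> C -> G -> E: max(6, 3, 5, 3) = 6
F -> C -> A -> E: max(3, 3, 3) = 3
F -> C -> D -> G -> E: max(3, 1, 1, 3) = 3
Best route has worst link 3.

3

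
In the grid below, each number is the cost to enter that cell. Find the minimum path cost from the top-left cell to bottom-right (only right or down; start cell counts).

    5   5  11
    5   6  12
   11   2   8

Best path: r0c0 r0c1 r1c1 r2c1 r2c2
Cost: 5 + 5 + 6 + 2 + 8 = 26
For comparison, the top-then-right route costs 41.

26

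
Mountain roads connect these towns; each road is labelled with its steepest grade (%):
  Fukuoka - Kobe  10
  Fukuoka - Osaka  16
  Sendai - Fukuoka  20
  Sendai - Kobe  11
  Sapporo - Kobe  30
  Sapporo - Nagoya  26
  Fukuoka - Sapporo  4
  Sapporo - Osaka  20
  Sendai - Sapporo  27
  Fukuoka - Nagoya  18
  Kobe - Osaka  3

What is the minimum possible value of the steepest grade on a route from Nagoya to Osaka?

18

Some routes from Nagoya to Osaka:
Nagoya → Fukuoka → Sendai → Kobe → Osaka: max(18, 20, 11, 3) = 20
Nagoya → Sapporo → Fukuoka → Kobe → Osaka: max(26, 4, 10, 3) = 26
Nagoya → Fukuoka → Osaka: max(18, 16) = 18
Nagoya → Fukuoka → Sapporo → Osaka: max(18, 4, 20) = 20
Nagoya → Fukuoka → Kobe → Osaka: max(18, 10, 3) = 18
The minimum achievable maximum is 18%.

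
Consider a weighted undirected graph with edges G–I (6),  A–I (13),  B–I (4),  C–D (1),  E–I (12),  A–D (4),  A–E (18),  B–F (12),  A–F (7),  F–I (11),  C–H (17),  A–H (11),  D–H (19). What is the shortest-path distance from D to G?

23

Some routes from D to G:
D → A → F → B → I → G: 4 + 7 + 12 + 4 + 6 = 33
D → A → I → G: 4 + 13 + 6 = 23
D → A → F → I → G: 4 + 7 + 11 + 6 = 28
Shortest: 23.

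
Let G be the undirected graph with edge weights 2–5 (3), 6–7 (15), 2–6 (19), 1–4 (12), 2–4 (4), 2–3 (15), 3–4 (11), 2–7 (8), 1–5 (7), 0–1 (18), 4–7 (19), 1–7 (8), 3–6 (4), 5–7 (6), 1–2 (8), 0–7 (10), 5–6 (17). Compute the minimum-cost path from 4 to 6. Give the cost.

Checking several routes:
4 → 3 → 6: 11 + 4 = 15
4 → 2 → 5 → 6: 4 + 3 + 17 = 24
4 → 2 → 5 → 7 → 6: 4 + 3 + 6 + 15 = 28
4 → 2 → 6: 4 + 19 = 23
4 → 2 → 3 → 6: 4 + 15 + 4 = 23
4 → 2 → 7 → 6: 4 + 8 + 15 = 27
Shortest: 15.

15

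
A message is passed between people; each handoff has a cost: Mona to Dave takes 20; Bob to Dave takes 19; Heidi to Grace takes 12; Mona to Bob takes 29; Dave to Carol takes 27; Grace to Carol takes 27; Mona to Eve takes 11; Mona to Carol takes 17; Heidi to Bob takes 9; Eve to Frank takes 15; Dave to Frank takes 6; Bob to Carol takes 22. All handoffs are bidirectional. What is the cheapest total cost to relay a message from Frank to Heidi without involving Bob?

72

Routes from Frank to Heidi avoiding Bob:
Frank → Dave → Carol → Grace → Heidi: 6 + 27 + 27 + 12 = 72
Frank → Eve → Mona → Carol → Grace → Heidi: 15 + 11 + 17 + 27 + 12 = 82
Frank → Dave → Mona → Carol → Grace → Heidi: 6 + 20 + 17 + 27 + 12 = 82
Frank → Eve → Mona → Dave → Carol → Grace → Heidi: 15 + 11 + 20 + 27 + 27 + 12 = 112
The minimum is 72.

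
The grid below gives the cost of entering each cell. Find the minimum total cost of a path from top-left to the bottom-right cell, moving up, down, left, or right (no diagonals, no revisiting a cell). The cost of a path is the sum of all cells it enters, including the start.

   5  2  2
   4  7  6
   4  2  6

21

One optimal route is [0,0]→[0,1]→[0,2]→[1,2]→[2,2].
Its cost is 5 + 2 + 2 + 6 + 6 = 21.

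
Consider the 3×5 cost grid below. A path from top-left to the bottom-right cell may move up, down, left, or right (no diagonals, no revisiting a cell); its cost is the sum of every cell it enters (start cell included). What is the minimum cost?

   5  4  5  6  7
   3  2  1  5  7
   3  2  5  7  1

24

Cheapest: (0,0)→(1,0)→(1,1)→(1,2)→(1,3)→(1,4)→(2,4)
  5 + 3 + 2 + 1 + 5 + 7 + 1 = 24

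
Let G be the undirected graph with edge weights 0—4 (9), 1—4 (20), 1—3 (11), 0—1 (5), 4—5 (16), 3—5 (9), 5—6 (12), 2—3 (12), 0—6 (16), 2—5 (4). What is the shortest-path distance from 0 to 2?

28

Some routes from 0 to 2:
0 -> 1 -> 3 -> 2: 5 + 11 + 12 = 28
0 -> 1 -> 3 -> 5 -> 2: 5 + 11 + 9 + 4 = 29
0 -> 4 -> 5 -> 2: 9 + 16 + 4 = 29
The minimum is 28.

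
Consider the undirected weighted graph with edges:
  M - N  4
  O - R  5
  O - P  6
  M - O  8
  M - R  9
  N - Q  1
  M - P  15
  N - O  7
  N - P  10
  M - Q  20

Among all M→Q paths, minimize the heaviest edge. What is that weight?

4

Checking several routes:
M - O - N - Q: max(8, 7, 1) = 8
M - O - P - N - Q: max(8, 6, 10, 1) = 10
M - R - O - P - N - Q: max(9, 5, 6, 10, 1) = 10
M - N - Q: max(4, 1) = 4
M - R - O - N - Q: max(9, 5, 7, 1) = 9
M - P - N - Q: max(15, 10, 1) = 15
The minimum achievable maximum is 4.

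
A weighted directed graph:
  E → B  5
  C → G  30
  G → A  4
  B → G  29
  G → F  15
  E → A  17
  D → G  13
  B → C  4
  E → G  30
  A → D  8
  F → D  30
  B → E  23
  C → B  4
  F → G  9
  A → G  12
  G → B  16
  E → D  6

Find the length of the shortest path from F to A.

13

Candidate routes:
F → D → G → B → E → A: 30 + 13 + 16 + 23 + 17 = 99
F → D → G → A: 30 + 13 + 4 = 47
F → G → B → E → A: 9 + 16 + 23 + 17 = 65
F → G → A: 9 + 4 = 13
Best route has total 13.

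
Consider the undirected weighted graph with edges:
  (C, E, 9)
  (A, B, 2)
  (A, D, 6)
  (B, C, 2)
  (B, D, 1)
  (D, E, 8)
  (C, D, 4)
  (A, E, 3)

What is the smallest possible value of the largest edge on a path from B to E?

3

Comparing a few candidate routes:
B - A - D - E: max(2, 6, 8) = 8
B - C - D - E: max(2, 4, 8) = 8
B - C - D - A - E: max(2, 4, 6, 3) = 6
B - D - A - E: max(1, 6, 3) = 6
B - A - E: max(2, 3) = 3
Smallest bottleneck: 3.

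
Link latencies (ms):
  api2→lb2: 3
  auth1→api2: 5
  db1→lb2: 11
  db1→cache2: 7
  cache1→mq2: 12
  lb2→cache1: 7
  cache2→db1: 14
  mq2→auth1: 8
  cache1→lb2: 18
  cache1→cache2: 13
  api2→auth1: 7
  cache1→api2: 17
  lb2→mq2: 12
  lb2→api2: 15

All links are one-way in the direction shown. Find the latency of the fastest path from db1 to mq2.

Routes from db1 to mq2:
db1 -> lb2 -> cache1 -> mq2: 11 + 7 + 12 = 30
db1 -> lb2 -> mq2: 11 + 12 = 23
The minimum is 23 ms.

23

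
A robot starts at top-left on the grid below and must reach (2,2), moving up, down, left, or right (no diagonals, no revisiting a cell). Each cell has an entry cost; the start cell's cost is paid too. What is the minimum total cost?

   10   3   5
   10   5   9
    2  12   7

34

Path (0,0) -> (0,1) -> (0,2) -> (1,2) -> (2,2): 10 + 3 + 5 + 9 + 7 = 34.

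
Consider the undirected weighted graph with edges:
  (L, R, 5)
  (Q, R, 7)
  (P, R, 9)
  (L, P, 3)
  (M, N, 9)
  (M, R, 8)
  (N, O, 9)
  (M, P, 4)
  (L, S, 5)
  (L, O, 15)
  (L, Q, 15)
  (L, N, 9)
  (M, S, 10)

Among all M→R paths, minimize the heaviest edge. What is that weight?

Some routes from M to R:
M→P→R: max(4, 9) = 9
M→R: max(8) = 8
M→P→L→R: max(4, 3, 5) = 5
M→N→L→P→R: max(9, 9, 3, 9) = 9
M→N→L→R: max(9, 9, 5) = 9
The minimum achievable maximum is 5.

5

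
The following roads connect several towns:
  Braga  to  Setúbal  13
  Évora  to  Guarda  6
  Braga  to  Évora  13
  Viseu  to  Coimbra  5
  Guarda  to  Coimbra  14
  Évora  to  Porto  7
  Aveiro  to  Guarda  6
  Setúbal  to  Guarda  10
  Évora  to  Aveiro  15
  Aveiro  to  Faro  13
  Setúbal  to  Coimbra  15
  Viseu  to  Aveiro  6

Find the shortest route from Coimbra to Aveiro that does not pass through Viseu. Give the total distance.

Checking several routes:
Coimbra → Guarda → Évora → Aveiro: 14 + 6 + 15 = 35
Coimbra → Guarda → Aveiro: 14 + 6 = 20
Coimbra → Setúbal → Guarda → Aveiro: 15 + 10 + 6 = 31
Coimbra → Setúbal → Guarda → Évora → Aveiro: 15 + 10 + 6 + 15 = 46
Best route has total 20.

20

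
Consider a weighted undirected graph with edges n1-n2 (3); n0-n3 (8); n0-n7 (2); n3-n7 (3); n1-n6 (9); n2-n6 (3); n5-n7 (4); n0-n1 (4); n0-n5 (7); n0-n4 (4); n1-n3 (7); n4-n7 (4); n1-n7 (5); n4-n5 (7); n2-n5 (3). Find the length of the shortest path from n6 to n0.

Checking several routes:
n6 -> n2 -> n1 -> n7 -> n0: 3 + 3 + 5 + 2 = 13
n6 -> n2 -> n5 -> n7 -> n0: 3 + 3 + 4 + 2 = 12
n6 -> n2 -> n1 -> n0: 3 + 3 + 4 = 10
Shortest: 10.

10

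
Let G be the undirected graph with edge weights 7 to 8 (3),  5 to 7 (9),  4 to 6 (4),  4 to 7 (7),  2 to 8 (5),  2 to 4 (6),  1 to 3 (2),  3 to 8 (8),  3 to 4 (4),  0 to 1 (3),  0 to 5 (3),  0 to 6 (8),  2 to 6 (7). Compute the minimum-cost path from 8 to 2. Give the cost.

Comparing a few candidate routes:
8→3→4→2: 8 + 4 + 6 = 18
8→7→4→2: 3 + 7 + 6 = 16
8→2: 5
Best route has total 5.

5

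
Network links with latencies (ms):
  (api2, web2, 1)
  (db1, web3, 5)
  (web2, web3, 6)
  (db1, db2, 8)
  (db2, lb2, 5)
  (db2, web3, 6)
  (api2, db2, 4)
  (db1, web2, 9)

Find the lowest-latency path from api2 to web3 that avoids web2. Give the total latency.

Routes from api2 to web3 avoiding web2:
api2 -> db2 -> db1 -> web3: 4 + 8 + 5 = 17
api2 -> db2 -> web3: 4 + 6 = 10
Shortest: 10 ms.

10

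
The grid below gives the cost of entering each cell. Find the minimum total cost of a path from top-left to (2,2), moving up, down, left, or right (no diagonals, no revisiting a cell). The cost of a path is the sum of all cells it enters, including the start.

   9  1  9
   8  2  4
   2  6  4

20

Path [0,0] [0,1] [1,1] [1,2] [2,2]: 9 + 1 + 2 + 4 + 4 = 20.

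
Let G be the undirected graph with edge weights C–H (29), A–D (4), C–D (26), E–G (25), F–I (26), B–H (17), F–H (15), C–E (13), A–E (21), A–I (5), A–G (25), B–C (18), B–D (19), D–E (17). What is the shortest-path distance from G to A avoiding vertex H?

Candidate routes:
G→E→D→A: 25 + 17 + 4 = 46
G→E→C→B→D→A: 25 + 13 + 18 + 19 + 4 = 79
G→A: 25
G→E→C→D→A: 25 + 13 + 26 + 4 = 68
G→E→A: 25 + 21 = 46
The minimum is 25.

25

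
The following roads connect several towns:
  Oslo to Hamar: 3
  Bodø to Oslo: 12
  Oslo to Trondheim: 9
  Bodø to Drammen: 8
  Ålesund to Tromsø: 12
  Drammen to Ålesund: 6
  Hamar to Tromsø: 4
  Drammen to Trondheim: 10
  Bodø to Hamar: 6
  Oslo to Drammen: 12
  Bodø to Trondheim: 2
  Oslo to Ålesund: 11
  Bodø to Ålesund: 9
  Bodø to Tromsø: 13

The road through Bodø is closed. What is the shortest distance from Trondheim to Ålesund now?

16

Candidate routes:
Trondheim → Oslo → Drammen → Ålesund: 9 + 12 + 6 = 27
Trondheim → Drammen → Oslo → Hamar → Tromsø → Ålesund: 10 + 12 + 3 + 4 + 12 = 41
Trondheim → Oslo → Ålesund: 9 + 11 = 20
Trondheim → Drammen → Ålesund: 10 + 6 = 16
Trondheim → Drammen → Oslo → Ålesund: 10 + 12 + 11 = 33
Trondheim → Oslo → Hamar → Tromsø → Ålesund: 9 + 3 + 4 + 12 = 28
Best route has total 16.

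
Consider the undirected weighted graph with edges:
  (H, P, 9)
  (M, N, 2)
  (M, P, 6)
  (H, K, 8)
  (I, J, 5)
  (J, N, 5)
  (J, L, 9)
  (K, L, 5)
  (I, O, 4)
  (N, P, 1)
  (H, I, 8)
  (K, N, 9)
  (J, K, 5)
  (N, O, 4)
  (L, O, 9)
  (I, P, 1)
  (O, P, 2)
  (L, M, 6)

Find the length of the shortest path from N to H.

A few of the N→H routes:
N -> O -> P -> I -> H: 4 + 2 + 1 + 8 = 15
N -> P -> H: 1 + 9 = 10
N -> P -> I -> H: 1 + 1 + 8 = 10
The minimum is 10.

10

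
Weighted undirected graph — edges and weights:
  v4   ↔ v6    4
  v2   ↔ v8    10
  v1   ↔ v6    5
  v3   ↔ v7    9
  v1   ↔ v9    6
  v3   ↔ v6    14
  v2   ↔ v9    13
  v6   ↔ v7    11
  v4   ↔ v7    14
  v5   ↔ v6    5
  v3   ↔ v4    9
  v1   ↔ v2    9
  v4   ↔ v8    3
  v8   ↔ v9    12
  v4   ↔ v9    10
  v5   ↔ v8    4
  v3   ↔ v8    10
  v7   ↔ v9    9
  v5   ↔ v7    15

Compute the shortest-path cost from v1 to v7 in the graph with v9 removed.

Comparing a few candidate routes:
v1→v6→v4→v7: 5 + 4 + 14 = 23
v1→v6→v4→v3→v7: 5 + 4 + 9 + 9 = 27
v1→v6→v3→v7: 5 + 14 + 9 = 28
v1→v6→v5→v8→v4→v7: 5 + 5 + 4 + 3 + 14 = 31
v1→v6→v7: 5 + 11 = 16
v1→v6→v5→v7: 5 + 5 + 15 = 25
Best route has total 16.

16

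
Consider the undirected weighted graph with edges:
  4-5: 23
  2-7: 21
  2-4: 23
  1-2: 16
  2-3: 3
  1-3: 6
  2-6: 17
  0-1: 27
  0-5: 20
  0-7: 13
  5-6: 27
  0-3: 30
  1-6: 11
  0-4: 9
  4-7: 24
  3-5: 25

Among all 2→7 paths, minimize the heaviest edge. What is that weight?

Checking several routes:
2 → 4 → 0 → 7: max(23, 9, 13) = 23
2 → 7: max(21) = 21
2 → 4 → 5 → 0 → 7: max(23, 23, 20, 13) = 23
Best route has worst link 21.

21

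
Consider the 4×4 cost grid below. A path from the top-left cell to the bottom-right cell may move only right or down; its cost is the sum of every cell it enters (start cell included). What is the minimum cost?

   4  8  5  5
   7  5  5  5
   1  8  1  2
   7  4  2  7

Best path: [0,0]→[1,0]→[2,0]→[2,1]→[2,2]→[2,3]→[3,3]
Cost: 4 + 7 + 1 + 8 + 1 + 2 + 7 = 30

30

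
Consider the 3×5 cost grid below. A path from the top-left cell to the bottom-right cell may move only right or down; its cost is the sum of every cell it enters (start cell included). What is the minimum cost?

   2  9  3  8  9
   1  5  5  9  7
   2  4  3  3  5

Cheapest: [0,0] -> [1,0] -> [2,0] -> [2,1] -> [2,2] -> [2,3] -> [2,4]
  2 + 1 + 2 + 4 + 3 + 3 + 5 = 20
For comparison, the top-then-right route costs 43.

20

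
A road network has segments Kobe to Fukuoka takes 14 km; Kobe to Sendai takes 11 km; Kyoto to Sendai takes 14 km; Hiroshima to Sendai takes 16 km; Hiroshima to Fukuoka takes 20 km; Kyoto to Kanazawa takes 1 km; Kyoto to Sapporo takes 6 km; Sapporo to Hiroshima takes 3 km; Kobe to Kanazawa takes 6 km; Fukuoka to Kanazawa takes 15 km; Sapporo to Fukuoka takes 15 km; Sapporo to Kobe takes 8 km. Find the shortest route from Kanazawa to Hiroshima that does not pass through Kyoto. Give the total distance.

17

Comparing a few candidate routes:
Kanazawa - Kobe - Sendai - Hiroshima: 6 + 11 + 16 = 33
Kanazawa - Fukuoka - Sapporo - Hiroshima: 15 + 15 + 3 = 33
Kanazawa - Kobe - Sapporo - Hiroshima: 6 + 8 + 3 = 17
Shortest: 17 km.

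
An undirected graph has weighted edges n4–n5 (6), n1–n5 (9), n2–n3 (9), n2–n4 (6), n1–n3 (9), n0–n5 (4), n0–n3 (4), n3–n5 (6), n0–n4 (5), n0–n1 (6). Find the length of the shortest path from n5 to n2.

A few of the n5→n2 routes:
n5→n0→n4→n2: 4 + 5 + 6 = 15
n5→n4→n2: 6 + 6 = 12
n5→n3→n2: 6 + 9 = 15
Best route has total 12.

12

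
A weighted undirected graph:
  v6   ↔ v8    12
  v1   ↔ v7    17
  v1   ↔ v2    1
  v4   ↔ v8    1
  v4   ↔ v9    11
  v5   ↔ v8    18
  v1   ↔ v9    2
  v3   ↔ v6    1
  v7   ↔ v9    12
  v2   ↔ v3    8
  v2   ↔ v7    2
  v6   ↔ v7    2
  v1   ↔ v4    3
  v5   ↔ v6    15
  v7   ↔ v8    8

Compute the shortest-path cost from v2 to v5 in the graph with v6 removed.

A few of the v2→v5 routes:
v2 - v7 - v8 - v5: 2 + 8 + 18 = 28
v2 - v1 - v9 - v4 - v8 - v5: 1 + 2 + 11 + 1 + 18 = 33
v2 - v1 - v4 - v8 - v5: 1 + 3 + 1 + 18 = 23
The minimum is 23.

23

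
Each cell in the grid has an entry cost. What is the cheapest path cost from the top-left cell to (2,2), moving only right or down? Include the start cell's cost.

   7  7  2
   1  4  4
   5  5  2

Best path: [0,0] → [1,0] → [1,1] → [1,2] → [2,2]
Cost: 7 + 1 + 4 + 4 + 2 = 18
For comparison, the top-then-right route costs 22.

18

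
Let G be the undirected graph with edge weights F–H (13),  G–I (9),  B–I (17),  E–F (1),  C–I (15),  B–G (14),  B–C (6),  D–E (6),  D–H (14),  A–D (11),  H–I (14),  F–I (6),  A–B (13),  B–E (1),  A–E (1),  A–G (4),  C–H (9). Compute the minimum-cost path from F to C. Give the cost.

A few of the F→C routes:
F-E-A-B-C: 1 + 1 + 13 + 6 = 21
F-H-C: 13 + 9 = 22
F-I-C: 6 + 15 = 21
F-E-B-C: 1 + 1 + 6 = 8
The minimum is 8.

8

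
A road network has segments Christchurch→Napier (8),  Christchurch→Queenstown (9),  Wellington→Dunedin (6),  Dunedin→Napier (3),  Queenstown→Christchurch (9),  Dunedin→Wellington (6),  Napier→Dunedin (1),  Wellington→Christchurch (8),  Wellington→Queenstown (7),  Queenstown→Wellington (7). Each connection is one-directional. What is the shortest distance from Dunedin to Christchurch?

14

Routes from Dunedin to Christchurch:
Dunedin-Wellington-Christchurch: 6 + 8 = 14
Dunedin-Wellington-Queenstown-Christchurch: 6 + 7 + 9 = 22
Shortest: 14 mi.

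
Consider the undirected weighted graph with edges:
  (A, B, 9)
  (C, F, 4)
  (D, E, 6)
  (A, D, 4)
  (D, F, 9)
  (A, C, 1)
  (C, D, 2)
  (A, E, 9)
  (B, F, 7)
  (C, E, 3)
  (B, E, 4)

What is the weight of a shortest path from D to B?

Comparing a few candidate routes:
D → A → C → E → B: 4 + 1 + 3 + 4 = 12
D → C → A → B: 2 + 1 + 9 = 12
D → E → B: 6 + 4 = 10
D → C → E → B: 2 + 3 + 4 = 9
The minimum is 9.

9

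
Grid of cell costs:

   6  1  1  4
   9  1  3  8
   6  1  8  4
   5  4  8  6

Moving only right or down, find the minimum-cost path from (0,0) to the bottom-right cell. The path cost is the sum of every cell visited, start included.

Take r0c0→r0c1→r1c1→r2c1→r2c2→r2c3→r3c3 for a total of 6 + 1 + 1 + 1 + 8 + 4 + 6 = 27.
For comparison, the top-then-right route costs 30.

27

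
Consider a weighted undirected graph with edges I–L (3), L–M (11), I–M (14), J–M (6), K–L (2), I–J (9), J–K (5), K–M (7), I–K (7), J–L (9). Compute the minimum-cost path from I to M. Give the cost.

Comparing a few candidate routes:
I - L - K - M: 3 + 2 + 7 = 12
I - M: 14
I - J - M: 9 + 6 = 15
I - L - M: 3 + 11 = 14
I - L - K - J - M: 3 + 2 + 5 + 6 = 16
I - K - M: 7 + 7 = 14
Shortest: 12.

12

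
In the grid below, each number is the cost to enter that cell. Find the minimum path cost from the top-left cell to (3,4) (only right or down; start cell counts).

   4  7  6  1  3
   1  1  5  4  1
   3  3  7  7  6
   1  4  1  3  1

18

Best path: r0c0 r1c0 r1c1 r2c1 r3c1 r3c2 r3c3 r3c4
Cost: 4 + 1 + 1 + 3 + 4 + 1 + 3 + 1 = 18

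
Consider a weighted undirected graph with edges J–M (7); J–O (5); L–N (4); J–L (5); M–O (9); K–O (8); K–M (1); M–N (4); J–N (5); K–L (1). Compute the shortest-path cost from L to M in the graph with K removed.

Comparing a few candidate routes:
L -> N -> J -> M: 4 + 5 + 7 = 16
L -> J -> M: 5 + 7 = 12
L -> J -> N -> M: 5 + 5 + 4 = 14
L -> N -> M: 4 + 4 = 8
L -> J -> O -> M: 5 + 5 + 9 = 19
Shortest: 8.

8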